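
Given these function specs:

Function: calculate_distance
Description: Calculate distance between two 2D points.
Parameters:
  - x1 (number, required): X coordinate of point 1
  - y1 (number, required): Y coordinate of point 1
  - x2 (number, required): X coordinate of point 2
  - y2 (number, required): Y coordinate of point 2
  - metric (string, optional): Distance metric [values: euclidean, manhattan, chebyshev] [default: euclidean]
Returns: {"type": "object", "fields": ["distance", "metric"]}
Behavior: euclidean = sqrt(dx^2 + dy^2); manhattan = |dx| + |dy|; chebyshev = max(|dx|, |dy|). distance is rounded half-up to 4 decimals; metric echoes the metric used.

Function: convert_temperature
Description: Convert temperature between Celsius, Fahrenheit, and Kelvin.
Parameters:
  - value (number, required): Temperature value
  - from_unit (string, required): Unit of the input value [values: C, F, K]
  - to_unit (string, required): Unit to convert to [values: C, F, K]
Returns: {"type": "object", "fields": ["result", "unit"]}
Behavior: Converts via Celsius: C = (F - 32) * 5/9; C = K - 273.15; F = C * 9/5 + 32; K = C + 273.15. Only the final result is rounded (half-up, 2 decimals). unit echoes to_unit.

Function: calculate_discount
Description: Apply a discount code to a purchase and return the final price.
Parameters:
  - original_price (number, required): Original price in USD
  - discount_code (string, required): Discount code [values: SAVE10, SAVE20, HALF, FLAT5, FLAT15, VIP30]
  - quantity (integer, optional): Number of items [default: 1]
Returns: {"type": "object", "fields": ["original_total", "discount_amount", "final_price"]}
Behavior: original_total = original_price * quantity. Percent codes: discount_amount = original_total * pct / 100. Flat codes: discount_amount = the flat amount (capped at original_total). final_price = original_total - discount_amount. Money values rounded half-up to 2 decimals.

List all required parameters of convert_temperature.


Parameters of convert_temperature and their required/optional flag:
  value: required
  from_unit: required
  to_unit: required
from_unit, to_unit, value


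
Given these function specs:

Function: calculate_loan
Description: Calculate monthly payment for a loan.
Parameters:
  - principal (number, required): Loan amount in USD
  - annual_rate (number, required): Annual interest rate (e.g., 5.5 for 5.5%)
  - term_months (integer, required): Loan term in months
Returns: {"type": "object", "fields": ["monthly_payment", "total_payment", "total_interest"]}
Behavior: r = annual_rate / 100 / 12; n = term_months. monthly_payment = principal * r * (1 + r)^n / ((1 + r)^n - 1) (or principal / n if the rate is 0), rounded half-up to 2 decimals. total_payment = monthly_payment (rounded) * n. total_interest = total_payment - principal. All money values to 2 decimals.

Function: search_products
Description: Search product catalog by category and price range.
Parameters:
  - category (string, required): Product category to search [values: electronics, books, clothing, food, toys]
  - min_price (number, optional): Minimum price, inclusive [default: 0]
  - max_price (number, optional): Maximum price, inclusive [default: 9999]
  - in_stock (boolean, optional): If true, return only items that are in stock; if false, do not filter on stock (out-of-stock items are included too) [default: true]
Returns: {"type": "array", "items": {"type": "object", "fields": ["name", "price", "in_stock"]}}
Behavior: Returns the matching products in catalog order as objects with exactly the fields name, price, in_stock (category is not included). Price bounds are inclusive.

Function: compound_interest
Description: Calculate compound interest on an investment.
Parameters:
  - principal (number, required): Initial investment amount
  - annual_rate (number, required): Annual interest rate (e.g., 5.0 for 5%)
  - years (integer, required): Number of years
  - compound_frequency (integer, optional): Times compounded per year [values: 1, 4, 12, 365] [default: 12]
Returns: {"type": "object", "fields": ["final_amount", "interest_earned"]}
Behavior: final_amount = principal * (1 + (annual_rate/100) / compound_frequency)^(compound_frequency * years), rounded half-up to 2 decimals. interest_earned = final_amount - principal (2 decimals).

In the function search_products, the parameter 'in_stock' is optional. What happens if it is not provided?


The search_products spec declares:
  - in_stock (boolean, optional): If true, return only items that are in stock; if false, do not filter on stock (out-of-stock items are included too) [default: true]
It defaults to true


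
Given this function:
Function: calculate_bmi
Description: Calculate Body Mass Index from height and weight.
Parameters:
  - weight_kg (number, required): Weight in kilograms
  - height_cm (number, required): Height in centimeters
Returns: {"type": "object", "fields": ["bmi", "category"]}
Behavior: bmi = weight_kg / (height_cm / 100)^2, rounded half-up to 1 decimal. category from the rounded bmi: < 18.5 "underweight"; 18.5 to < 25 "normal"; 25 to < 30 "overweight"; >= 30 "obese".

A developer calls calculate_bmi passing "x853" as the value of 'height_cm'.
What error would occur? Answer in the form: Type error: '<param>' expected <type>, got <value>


Spec: 'height_cm' is declared as number; "x853" is a string.
Type error: 'height_cm' expected number, got "x853"


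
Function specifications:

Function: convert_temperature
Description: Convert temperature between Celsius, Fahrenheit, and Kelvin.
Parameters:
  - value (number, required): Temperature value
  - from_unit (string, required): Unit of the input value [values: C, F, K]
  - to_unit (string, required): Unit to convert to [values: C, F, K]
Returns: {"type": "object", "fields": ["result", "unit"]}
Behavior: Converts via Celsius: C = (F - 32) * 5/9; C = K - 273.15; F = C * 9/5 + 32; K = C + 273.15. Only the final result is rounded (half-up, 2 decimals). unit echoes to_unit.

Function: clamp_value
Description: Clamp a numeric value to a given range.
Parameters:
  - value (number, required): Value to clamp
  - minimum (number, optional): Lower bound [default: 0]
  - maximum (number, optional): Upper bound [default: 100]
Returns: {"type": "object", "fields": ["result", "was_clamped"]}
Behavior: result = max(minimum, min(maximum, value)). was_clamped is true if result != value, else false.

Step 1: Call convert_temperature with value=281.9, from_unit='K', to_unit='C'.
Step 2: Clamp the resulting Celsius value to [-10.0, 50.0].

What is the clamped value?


Step 1: convert_temperature(value=281.9, from_unit=K, to_unit=C)
  To C: 281.9 - 273.15 = 8.75
  Target is C: 8.75
  Round to 2 decimals: 8.75
  -> result = 8.75 C
Step 2: clamp_value(value=8.75, minimum=-10.0, maximum=50.0)
  result = max(-10.0, min(50.0, 8.75)) = max(-10.0, 8.75) = 8.75
  was_clamped = (8.75 != 8.75) = false
  -> result = 8.75
8.75


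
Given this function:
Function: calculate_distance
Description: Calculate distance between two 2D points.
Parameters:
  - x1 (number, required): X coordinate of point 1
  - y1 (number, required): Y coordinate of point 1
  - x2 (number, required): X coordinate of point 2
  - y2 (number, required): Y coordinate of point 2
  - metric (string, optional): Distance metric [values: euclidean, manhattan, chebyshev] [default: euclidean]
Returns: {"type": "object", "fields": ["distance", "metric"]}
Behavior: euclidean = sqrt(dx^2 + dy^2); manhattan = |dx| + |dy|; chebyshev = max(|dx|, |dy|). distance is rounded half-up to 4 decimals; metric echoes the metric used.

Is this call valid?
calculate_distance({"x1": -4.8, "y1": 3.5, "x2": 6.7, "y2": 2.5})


Checking all required parameters present and types match... All valid.
Valid


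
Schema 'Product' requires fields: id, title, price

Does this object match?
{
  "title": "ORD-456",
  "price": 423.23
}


Checking required fields...
Missing: id
Invalid - missing required field 'id'


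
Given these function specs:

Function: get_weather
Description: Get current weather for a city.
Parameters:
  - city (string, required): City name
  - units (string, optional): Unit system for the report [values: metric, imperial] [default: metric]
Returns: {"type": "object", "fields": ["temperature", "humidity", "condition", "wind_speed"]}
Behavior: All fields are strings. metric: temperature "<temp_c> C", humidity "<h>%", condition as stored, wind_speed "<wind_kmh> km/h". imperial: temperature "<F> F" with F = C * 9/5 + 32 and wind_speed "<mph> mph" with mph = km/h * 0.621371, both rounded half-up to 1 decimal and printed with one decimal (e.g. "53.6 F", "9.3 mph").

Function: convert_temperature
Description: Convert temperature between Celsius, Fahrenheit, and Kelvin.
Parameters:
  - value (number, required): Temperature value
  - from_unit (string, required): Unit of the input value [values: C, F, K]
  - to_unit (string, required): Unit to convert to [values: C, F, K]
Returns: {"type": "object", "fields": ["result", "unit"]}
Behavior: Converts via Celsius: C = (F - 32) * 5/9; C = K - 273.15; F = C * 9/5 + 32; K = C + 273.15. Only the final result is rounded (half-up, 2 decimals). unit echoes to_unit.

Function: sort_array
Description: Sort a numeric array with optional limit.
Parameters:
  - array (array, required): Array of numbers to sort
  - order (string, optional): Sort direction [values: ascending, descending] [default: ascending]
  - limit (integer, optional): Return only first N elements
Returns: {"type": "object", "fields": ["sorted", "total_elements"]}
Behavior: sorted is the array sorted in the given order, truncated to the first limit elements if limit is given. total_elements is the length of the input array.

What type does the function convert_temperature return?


The convert_temperature spec declares Returns: {"type": "object", "fields": ["result", "unit"]}
Type:
object


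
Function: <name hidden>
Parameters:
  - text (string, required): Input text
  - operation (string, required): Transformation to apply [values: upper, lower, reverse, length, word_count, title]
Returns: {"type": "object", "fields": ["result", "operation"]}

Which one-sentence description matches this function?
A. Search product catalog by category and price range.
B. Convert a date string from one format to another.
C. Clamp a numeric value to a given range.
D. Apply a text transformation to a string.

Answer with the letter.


Parameters text, operation and return ["result", "operation"] fit: Apply a text transformation to a string.
D


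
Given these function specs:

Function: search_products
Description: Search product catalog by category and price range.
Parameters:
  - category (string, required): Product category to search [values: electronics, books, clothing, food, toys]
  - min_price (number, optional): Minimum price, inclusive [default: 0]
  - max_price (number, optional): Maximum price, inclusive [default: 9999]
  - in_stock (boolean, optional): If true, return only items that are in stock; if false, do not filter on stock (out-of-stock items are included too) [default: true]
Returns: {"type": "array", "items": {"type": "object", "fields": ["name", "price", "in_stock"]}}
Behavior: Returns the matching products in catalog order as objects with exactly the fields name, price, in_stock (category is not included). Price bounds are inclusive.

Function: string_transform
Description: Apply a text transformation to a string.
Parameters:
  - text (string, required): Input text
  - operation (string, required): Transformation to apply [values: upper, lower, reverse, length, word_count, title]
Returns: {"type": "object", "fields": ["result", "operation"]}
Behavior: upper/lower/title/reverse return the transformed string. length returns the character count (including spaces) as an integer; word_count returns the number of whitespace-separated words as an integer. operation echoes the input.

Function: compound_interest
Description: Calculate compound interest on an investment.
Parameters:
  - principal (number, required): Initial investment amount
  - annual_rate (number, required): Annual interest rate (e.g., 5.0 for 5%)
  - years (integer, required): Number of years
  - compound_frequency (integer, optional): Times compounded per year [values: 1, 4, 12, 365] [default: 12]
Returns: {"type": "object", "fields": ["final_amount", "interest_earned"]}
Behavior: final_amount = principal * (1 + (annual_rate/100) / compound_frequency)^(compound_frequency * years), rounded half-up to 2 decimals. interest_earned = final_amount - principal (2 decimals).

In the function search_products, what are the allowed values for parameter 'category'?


The search_products spec declares:
  - category (string, required): Product category to search [values: electronics, books, clothing, food, toys]
Allowed values:
electronics, books, clothing, food, toys


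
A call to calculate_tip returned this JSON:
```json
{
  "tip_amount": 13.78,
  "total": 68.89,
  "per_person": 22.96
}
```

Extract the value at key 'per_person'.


22.96


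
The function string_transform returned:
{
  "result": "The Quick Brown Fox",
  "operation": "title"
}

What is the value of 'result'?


The Quick Brown Fox


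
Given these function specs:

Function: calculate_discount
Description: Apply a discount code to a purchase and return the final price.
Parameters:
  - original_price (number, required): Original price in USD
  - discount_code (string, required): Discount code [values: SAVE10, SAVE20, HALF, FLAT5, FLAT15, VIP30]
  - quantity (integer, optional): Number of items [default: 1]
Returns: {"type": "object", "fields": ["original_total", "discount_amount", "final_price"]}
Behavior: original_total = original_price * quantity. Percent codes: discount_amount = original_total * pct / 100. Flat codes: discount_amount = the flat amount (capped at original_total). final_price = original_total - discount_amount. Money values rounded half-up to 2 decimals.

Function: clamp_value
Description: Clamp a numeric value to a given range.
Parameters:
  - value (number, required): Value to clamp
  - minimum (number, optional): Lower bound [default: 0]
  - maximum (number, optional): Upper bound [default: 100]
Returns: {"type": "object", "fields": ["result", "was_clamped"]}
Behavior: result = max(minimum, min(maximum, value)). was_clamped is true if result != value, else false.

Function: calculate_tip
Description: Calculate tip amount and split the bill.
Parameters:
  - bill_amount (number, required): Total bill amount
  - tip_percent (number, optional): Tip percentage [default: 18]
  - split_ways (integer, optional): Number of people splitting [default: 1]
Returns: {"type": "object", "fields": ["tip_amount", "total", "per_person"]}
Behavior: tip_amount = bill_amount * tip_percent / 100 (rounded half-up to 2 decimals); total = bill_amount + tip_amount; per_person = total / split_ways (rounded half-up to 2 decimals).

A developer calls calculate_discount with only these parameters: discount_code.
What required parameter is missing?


Required parameters: original_price, discount_code
Provided: discount_code
Missing: original_price
original_price


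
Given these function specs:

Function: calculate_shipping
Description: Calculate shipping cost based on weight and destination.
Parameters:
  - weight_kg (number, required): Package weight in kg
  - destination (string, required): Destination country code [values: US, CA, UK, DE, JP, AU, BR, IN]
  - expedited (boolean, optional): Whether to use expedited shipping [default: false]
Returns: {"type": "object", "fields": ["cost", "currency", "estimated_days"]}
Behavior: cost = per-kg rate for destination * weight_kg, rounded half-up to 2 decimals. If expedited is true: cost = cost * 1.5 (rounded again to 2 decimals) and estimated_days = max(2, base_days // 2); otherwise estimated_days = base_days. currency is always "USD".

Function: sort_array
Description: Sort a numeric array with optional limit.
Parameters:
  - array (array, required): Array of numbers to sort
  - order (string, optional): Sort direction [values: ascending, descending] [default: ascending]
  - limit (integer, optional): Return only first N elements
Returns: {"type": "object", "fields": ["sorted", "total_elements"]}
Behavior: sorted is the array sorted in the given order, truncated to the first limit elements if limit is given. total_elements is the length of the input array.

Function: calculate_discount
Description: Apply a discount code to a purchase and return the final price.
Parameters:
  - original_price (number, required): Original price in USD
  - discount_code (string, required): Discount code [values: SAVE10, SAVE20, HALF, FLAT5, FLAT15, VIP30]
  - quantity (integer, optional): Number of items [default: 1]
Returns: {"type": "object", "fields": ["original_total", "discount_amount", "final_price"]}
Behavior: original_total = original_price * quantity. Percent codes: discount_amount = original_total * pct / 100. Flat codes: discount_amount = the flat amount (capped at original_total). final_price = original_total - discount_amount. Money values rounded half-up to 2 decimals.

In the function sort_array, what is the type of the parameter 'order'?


The sort_array spec declares:
  - order (string, optional): Sort direction [values: ascending, descending] [default: ascending]
Type:
string


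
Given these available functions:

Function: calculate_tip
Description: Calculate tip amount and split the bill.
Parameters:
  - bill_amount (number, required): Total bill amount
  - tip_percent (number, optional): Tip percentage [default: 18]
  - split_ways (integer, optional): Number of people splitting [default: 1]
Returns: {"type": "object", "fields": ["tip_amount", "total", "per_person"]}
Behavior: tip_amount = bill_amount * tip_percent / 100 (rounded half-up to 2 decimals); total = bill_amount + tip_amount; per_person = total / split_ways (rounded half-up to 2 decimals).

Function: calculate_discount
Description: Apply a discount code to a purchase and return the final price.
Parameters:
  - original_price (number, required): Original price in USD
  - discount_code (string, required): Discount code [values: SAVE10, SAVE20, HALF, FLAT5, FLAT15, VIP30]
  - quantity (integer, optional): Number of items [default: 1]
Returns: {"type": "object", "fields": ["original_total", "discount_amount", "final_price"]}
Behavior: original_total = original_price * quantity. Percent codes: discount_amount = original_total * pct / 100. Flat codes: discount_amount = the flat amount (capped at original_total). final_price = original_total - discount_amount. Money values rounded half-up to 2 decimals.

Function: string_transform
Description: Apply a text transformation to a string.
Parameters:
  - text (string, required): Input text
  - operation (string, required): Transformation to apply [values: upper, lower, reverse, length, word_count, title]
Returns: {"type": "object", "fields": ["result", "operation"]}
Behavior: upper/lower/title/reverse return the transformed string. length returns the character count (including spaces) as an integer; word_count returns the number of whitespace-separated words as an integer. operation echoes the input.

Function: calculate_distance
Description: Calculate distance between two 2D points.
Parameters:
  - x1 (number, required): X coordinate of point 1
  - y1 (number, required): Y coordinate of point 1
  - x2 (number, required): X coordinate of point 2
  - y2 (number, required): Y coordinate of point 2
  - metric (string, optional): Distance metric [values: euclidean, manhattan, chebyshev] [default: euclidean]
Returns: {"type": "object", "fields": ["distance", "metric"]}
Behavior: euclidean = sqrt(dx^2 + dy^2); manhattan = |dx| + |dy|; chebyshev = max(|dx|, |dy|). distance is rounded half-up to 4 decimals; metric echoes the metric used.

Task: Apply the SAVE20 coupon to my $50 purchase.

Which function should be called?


The task needs a function whose description is: Apply a discount code to a purchase and return the final price.
calculate_discount


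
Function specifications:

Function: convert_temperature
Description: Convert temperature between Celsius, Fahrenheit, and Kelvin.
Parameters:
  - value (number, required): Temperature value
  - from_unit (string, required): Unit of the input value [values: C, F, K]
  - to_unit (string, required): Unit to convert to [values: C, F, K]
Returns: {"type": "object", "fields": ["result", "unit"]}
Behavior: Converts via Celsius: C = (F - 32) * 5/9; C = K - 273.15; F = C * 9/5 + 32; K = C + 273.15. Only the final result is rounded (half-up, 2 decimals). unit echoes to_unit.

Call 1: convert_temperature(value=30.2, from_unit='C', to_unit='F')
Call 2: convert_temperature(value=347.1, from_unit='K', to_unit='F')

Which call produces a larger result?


Call 1:
  Input already in C: 30.2
  To F: 30.2 * 9/5 + 32 = 86.36
  Round to 2 decimals: 86.36
  -> 86.36 F
Call 2:
  To C: 347.1 - 273.15 = 73.95
  To F: 73.95 * 9/5 + 32 = 165.11
  Round to 2 decimals: 165.11
  -> 165.11 F
Call 2 (165.11 F)


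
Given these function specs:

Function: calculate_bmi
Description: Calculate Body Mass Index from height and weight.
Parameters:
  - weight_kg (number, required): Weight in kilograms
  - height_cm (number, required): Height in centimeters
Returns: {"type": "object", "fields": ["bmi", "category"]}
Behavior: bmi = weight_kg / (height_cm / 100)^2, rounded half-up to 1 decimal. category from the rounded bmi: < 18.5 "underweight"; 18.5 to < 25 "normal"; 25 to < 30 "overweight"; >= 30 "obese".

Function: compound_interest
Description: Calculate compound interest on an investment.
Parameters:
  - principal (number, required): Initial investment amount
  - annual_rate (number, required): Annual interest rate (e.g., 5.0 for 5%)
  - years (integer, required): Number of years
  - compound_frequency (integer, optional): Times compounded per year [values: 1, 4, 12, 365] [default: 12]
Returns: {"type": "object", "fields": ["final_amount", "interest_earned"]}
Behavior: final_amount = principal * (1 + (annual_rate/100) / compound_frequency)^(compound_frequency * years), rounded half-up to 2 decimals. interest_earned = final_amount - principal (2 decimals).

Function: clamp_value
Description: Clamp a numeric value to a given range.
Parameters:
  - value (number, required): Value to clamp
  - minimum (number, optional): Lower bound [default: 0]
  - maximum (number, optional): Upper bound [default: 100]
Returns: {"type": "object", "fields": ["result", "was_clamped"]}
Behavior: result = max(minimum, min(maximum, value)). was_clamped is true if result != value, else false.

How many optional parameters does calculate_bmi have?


Parameters of calculate_bmi: weight_kg (required), height_cm (required)
Optional count:
0


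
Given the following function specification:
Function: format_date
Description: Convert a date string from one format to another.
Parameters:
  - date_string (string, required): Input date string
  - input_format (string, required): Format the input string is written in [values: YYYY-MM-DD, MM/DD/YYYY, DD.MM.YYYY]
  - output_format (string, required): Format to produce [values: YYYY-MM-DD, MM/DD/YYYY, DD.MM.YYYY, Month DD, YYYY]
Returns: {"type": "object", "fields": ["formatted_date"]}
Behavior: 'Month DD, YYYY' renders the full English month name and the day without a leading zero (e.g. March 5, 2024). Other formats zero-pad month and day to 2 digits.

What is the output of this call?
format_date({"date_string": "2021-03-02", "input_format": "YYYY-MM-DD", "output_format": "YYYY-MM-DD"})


Parse '2021-03-02' as YYYY-MM-DD: year=2021, month=3, day=2
Render as YYYY-MM-DD: 2021-03-02
Output:
{"formatted_date": "2021-03-02"}


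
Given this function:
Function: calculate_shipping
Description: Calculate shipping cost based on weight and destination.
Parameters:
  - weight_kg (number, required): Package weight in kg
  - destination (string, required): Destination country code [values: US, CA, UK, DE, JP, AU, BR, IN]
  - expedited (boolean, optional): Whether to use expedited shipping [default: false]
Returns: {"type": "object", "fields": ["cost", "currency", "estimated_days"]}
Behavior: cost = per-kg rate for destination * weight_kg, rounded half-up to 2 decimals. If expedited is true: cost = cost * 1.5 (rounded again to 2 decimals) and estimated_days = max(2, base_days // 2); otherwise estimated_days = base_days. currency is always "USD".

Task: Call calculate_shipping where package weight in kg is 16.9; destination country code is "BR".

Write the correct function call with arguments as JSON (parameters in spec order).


Mapping each described value to its parameter name:
  'Package weight in kg' -> weight_kg = 16.9
  'Destination country code' -> destination = "BR"
calculate_shipping({"weight_kg": 16.9, "destination": "BR"})


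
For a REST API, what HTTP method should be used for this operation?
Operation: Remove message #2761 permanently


GET = read, POST = create, PUT = update/replace, DELETE = remove
This operation is a removal.
DELETE


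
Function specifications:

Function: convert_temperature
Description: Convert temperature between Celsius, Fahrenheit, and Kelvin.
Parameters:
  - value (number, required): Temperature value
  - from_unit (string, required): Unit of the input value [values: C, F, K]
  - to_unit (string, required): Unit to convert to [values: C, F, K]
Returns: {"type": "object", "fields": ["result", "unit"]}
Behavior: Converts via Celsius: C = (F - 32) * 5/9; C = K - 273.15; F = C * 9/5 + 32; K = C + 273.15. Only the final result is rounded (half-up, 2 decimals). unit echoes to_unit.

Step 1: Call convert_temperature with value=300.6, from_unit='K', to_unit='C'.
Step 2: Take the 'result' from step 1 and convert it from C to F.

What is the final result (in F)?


Step 1: convert_temperature(value=300.6, from_unit=K, to_unit=C)
  To C: 300.6 - 273.15 = 27.45
  Target is C: 27.45
  Round to 2 decimals: 27.45
  -> result = 27.45 C
Step 2: convert_temperature(value=27.45, from_unit=C, to_unit=F)
  Input already in C: 27.45
  To F: 27.45 * 9/5 + 32 = 81.41
  Round to 2 decimals: 81.41
  -> result = 81.41 F
81.41 F


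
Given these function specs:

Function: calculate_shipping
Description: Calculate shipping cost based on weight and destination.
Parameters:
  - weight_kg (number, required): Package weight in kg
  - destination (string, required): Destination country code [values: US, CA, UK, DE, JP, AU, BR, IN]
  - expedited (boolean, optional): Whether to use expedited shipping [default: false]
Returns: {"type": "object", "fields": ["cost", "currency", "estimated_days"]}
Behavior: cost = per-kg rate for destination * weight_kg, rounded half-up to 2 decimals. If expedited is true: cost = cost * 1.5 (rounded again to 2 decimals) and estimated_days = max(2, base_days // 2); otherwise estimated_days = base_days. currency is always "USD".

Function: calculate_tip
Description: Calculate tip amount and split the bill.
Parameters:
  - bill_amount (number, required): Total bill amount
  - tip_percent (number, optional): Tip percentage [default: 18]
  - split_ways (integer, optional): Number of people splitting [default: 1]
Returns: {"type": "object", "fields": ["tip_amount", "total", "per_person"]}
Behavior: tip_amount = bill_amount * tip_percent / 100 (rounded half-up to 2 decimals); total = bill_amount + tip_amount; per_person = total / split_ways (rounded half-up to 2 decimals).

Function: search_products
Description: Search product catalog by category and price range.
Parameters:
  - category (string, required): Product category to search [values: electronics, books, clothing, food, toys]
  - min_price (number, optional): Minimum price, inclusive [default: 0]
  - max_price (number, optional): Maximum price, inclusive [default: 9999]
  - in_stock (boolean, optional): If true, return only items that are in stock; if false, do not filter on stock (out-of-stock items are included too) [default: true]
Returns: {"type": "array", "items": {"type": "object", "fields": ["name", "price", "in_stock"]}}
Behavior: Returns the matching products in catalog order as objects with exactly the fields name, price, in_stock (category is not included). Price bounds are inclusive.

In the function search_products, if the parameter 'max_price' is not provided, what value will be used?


The search_products spec declares:
  - max_price (number, optional): Maximum price, inclusive [default: 9999]
Default:
9999


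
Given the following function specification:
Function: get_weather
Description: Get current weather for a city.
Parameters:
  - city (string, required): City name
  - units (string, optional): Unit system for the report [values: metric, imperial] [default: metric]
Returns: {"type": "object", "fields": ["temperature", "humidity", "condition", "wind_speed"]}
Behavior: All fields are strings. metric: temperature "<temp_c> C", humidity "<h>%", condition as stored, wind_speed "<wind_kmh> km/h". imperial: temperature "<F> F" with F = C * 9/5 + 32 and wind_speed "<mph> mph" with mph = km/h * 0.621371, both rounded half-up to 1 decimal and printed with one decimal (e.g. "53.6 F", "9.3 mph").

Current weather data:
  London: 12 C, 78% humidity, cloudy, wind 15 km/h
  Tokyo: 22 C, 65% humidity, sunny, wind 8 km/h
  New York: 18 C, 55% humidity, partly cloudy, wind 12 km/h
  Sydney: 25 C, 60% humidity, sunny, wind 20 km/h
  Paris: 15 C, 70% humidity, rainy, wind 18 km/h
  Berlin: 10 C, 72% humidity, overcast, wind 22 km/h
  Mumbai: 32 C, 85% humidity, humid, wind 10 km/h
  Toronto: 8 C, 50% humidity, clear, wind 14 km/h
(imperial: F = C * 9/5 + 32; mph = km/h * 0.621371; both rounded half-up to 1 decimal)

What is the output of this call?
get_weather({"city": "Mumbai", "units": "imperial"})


Mumbai record: 32 C, 85%, humid, 10 km/h
imperial: temperature = 32 * 9/5 + 32 = 89.6 -> 89.6 F
imperial: wind_speed = 10 * 0.621371 = 6.21371 -> 6.2 mph
Output:
{"temperature": "89.6 F", "humidity": "85%", "condition": "humid", "wind_speed": "6.2 mph"}


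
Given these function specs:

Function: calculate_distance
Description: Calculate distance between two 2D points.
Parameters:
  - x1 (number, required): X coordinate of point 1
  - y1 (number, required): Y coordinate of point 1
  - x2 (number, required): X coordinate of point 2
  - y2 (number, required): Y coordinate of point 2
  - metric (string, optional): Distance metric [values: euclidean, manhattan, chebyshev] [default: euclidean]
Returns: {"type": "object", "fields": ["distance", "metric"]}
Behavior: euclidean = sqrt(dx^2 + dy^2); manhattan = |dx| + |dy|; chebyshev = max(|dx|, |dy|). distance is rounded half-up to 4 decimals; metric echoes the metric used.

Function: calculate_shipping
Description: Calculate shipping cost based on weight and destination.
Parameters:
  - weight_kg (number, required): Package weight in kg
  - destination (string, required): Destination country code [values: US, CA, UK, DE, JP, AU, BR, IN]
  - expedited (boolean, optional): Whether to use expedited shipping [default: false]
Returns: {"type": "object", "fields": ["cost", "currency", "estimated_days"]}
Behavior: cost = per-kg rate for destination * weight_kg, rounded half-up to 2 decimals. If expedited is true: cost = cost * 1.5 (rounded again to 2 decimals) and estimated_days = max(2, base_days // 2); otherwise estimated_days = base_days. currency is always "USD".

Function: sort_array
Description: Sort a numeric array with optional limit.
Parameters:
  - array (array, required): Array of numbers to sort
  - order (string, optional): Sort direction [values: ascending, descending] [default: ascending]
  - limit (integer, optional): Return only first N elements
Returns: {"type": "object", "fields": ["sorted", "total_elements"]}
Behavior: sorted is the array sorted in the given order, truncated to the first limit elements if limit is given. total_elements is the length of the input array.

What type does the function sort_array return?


The sort_array spec declares Returns: {"type": "object", "fields": ["sorted", "total_elements"]}
Type:
object


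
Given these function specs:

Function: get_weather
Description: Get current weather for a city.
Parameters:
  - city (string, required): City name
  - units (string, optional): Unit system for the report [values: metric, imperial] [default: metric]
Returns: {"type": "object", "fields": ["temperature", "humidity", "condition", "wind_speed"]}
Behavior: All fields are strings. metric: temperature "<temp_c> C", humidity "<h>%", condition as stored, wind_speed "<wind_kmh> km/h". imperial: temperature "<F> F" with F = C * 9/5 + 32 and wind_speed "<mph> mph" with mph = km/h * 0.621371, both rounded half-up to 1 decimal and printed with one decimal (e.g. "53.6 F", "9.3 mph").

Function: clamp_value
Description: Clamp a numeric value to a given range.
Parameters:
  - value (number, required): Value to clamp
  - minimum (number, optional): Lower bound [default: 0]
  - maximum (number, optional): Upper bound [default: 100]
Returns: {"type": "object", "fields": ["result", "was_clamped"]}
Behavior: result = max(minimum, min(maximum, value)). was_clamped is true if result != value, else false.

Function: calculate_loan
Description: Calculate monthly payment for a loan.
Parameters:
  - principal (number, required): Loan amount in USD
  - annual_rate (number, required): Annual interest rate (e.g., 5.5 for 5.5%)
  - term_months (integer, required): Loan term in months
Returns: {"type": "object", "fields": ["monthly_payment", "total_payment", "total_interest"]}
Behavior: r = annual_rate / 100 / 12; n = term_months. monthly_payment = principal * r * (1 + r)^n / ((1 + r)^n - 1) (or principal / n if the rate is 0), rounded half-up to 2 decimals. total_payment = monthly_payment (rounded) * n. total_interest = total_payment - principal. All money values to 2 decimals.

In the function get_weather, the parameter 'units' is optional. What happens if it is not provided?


The get_weather spec declares:
  - units (string, optional): Unit system for the report [values: metric, imperial] [default: metric]
It defaults to metric


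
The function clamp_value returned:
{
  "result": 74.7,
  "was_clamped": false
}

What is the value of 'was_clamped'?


false


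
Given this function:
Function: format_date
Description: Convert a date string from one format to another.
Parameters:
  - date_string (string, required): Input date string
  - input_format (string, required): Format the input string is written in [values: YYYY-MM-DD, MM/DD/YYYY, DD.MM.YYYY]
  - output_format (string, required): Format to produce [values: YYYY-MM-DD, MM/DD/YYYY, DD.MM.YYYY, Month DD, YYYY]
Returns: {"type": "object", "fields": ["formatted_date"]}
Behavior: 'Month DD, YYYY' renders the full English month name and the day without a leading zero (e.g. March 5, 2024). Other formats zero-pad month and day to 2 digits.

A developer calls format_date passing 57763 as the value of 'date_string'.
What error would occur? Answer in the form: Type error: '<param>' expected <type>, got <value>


Spec: 'date_string' is declared as string; 57763 is an integer.
Type error: 'date_string' expected string, got 57763


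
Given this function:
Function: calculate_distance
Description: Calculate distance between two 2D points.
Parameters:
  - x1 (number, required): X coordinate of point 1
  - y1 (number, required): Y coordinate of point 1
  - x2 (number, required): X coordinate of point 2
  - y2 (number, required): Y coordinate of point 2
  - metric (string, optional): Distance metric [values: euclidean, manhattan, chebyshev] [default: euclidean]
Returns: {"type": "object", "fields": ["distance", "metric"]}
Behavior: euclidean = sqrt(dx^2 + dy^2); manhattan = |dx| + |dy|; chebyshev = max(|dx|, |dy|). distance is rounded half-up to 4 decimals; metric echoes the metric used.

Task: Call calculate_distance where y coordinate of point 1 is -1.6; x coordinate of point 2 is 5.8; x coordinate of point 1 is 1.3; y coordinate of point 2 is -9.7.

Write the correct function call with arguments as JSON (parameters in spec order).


Mapping each described value to its parameter name:
  'Y coordinate of point 1' -> y1 = -1.6
  'X coordinate of point 2' -> x2 = 5.8
  'X coordinate of point 1' -> x1 = 1.3
  'Y coordinate of point 2' -> y2 = -9.7
calculate_distance({"x1": 1.3, "y1": -1.6, "x2": 5.8, "y2": -9.7})


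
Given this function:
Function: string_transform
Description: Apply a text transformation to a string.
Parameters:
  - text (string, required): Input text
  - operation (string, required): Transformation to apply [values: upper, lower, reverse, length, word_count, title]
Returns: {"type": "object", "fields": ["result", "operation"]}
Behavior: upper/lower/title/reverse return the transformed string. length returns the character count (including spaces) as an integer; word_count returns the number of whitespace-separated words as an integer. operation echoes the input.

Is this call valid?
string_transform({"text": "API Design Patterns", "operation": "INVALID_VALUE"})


Checking parameter values...
Parameter 'operation' has value 'INVALID_VALUE' not in allowed: upper, lower, reverse, length, word_count, title
Invalid - 'operation' must be one of upper, lower, reverse, length, word_count, title


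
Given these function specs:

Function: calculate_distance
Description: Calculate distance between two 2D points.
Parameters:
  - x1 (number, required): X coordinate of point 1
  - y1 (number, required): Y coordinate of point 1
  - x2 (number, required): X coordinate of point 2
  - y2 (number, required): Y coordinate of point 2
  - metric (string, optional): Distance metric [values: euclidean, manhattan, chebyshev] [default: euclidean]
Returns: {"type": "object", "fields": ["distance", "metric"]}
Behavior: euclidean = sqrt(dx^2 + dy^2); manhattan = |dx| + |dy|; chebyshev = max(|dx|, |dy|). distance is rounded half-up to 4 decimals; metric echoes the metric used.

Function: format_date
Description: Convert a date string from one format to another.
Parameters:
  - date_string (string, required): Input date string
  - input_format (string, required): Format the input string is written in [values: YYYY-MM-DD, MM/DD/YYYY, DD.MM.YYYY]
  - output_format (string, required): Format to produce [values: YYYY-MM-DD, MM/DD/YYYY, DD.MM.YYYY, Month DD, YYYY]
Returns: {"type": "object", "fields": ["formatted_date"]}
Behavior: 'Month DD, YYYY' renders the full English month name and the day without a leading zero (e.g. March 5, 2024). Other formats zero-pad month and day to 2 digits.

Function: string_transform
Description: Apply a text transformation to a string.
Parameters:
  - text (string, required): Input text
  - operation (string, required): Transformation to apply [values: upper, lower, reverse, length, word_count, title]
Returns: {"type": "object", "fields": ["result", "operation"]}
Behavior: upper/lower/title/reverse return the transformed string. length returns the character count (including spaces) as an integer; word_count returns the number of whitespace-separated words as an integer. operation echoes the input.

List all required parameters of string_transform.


Parameters of string_transform and their required/optional flag:
  text: required
  operation: required
operation, text


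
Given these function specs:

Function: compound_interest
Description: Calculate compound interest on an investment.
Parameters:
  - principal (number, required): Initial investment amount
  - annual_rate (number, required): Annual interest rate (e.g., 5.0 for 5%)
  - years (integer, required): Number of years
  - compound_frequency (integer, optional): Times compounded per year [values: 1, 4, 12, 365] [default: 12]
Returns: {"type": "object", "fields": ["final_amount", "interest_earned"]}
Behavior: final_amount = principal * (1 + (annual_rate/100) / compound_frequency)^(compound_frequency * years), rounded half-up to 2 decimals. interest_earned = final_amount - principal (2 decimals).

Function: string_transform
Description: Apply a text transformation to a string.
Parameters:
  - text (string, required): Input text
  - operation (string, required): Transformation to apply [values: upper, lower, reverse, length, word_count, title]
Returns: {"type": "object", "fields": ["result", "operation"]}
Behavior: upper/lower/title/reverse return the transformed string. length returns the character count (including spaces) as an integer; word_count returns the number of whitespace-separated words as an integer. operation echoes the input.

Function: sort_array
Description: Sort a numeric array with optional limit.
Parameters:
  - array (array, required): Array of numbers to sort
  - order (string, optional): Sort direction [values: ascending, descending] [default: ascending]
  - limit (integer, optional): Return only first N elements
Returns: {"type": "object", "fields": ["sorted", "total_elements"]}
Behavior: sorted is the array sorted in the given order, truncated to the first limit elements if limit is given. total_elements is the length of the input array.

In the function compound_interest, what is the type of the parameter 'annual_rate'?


The compound_interest spec declares:
  - annual_rate (number, required): Annual interest rate (e.g., 5.0 for 5%)
Type:
number
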